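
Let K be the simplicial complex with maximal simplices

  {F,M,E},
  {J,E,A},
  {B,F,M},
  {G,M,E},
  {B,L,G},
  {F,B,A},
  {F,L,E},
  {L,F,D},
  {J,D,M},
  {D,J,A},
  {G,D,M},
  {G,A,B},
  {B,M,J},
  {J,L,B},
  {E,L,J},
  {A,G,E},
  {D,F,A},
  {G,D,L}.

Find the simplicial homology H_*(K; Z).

H_0 = Z,  H_1 = Z^2,  H_2 = Z.

We work with the vertex ordering A < B < D < E < F < G < J < L < M. The simplices of K, each written with vertices in increasing order, are:

  0-simplices (9): A, B, D, E, F, G, J, L, M
  1-simplices (27): AB, AD, AE, AF, AG, AJ, BF, BG, BJ, BL, BM, DF, DG, DJ, DL, DM, EF, EG, EJ, EL, EM, FL, FM, GL, GM, JL, JM
  2-simplices (18): ABF, ABG, ADF, ADJ, AEG, AEJ, BFM, BGL, BJL, BJM, DFL, DGL, DGM, DJM, EFL, EFM, EGM, EJL

giving chain groups C_0 ≅ Z^9, C_1 ≅ Z^27, C_2 ≅ Z^18.

∂_1: C_1 → C_0 sends each edge [p,q] (with p < q) to q − p.
This gives a 9×27 integer matrix of rank 8; reducing to Smith normal form yields diagonal entries (1,1,1,1,1,1,1,1).

The boundary map ∂_2: C_2 → C_1 acts by ∂[p,q,r] = [q,r] − [p,r] + [p,q]. For instance
  ∂BFM = FM − BM + BF,
  ∂AEG = EG − AG + AE.
The 27×18 boundary matrix has rank 17 and Smith normal form diag(1,1,1,1,1,1,1,1,1,1,1,1,1,1,1,1,1).

From H_k ≅ ker(∂_k) / im(∂_{k+1}) we obtain:

  H_0: rank C_0 − rank ∂_1 = 9 − 8 = 1, and the invariant factors of ∂_1 are all 1, so H_0 = Z.
  H_1: rank ker ∂_1 − rank ∂_2 = (27 − 8) − 17 = 2, and the invariant factors of ∂_2 are all 1, so H_1 = Z^2.
  H_2: rank ker ∂_2 − rank ∂_3 = (18 − 17) − 0 = 1, and there is no ∂_3, so H_2 = Z.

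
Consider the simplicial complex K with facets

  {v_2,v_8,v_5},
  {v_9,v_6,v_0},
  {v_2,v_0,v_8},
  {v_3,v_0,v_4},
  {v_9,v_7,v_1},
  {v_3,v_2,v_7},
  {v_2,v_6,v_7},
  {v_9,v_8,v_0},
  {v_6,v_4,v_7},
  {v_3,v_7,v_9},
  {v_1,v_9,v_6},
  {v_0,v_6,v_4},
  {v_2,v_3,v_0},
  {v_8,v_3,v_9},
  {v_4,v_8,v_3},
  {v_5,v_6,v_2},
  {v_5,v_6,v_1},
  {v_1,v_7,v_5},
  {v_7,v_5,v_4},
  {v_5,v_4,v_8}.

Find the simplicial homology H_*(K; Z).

H_0 ≅ Z,  H_1 ≅ Z ⊕ Z/2,  H_2 = 0.

Order the vertices as v_0 < v_1 < v_2 < v_3 < v_4 < v_5 < v_6 < v_7 < v_8 < v_9. Listing each simplex with vertices in this order, K has dimension 2 with simplices:

  0-simplices (10): [v_0], [v_1], [v_2], [v_3], [v_4], [v_5], [v_6], [v_7], [v_8], [v_9]
  1-simplices (30): (30 of them)
  2-simplices (20): (20 of them)

so the chain groups are C_0 ≅ Z^10, C_1 ≅ Z^30, C_2 ≅ Z^20.

The boundary map ∂_1: C_1 → C_0 is given by ∂[p,q] = [q] − [p].
The resulting 10×30 matrix has rank 9, and its Smith normal form has invariant factors (1,1,1,1,1,1,1,1,1).

∂_2: C_2 → C_1 sends each 2-simplex [p,q,r] to [q,r] − [p,r] + [p,q]. For instance
  ∂[v_4,v_5,v_7] = [v_5,v_7] − [v_4,v_7] + [v_4,v_5],
  ∂[v_2,v_5,v_8] = [v_5,v_8] − [v_2,v_8] + [v_2,v_5].
As a 30×20 matrix over Z this has rank 20, with invariant factors (1,1,1,1,1,1,1,1,1,1,1,1,1,1,1,1,1,1,1,2).

Reading off H_k = ker ∂_k / im ∂_{k+1}:

  H_0: rank C_0 − rank ∂_1 = 10 − 9 = 1, and the invariant factors of ∂_1 are all 1, so H_0 = Z.
  H_1: rank ker ∂_1 − rank ∂_2 = (30 − 9) − 20 = 1, and ∂_2 has invariant factor 2 > 1, so H_1 = Z ⊕ Z/2.
  H_2: rank ker ∂_2 − rank ∂_3 = (20 − 20) − 0 = 0, and there is no ∂_3, so H_2 = 0.

(K is a triangulation of the Klein bottle.)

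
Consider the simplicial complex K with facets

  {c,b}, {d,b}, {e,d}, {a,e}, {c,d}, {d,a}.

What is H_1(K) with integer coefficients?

Fix the vertex order a < b < c < d < e and write every simplex with vertices in increasing order. Then dim K = 1 and the simplices of K are:

  0-simplices (5): a, b, c, d, e
  1-simplices (6): ad, ae, bc, bd, cd, de

giving chain groups C_0 ≅ Z^5, C_1 ≅ Z^6.

Boundary ∂_1: C_1 → C_0 maps an edge to its endpoints' difference, ∂[p,q] = q − p.
The 5×6 boundary matrix has rank 4 and Smith normal form diag(1,1,1,1).

Now H_k = ker ∂_k / im ∂_{k+1}, so:

  H_1: rank ker ∂_1 − rank ∂_2 = (6 − 4) − 0 = 2, and there is no ∂_2, so H_1 = Z^2.

(K is a triangulation of a wedge of 2 circles.)

H_1 = Z^2.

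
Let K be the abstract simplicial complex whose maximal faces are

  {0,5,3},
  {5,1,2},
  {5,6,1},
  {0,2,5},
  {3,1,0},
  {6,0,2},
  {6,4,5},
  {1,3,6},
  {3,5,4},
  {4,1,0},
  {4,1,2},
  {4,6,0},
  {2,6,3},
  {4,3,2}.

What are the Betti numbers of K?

b_0 = 1, b_1 = 2, b_2 = 1.

Fix the vertex order 0 < 1 < 2 < 3 < 4 < 5 < 6 and write every simplex with vertices in increasing order. Then dim K = 2 and the simplices of K are:

  0-simplices (7): [0], [1], [2], [3], [4], [5], [6]
  1-simplices (21): [0,1], [0,2], [0,3], [0,4], [0,5], [0,6], [1,2], [1,3], [1,4], [1,5], [1,6], [2,3], [2,4], [2,5], [2,6], [3,4], [3,5], [3,6], [4,5], [4,6], [5,6]
  2-simplices (14): [0,1,3], [0,1,4], [0,2,5], [0,2,6], [0,3,5], [0,4,6], [1,2,4], [1,2,5], [1,3,6], [1,5,6], [2,3,4], [2,3,6], [3,4,5], [4,5,6]

giving chain groups C_0 ≅ Z^7, C_1 ≅ Z^21, C_2 ≅ Z^14.

Boundary ∂_1: C_1 → C_0 maps an edge to its endpoints' difference, ∂[p,q] = q − p. For instance
  ∂[0,2] = [2] − [0].
The resulting 7×21 matrix has rank 6, and its Smith normal form has invariant factors (1,1,1,1,1,1).

∂_2: C_2 → C_1 acts by ∂[p,q,r] = [q,r] − [p,r] + [p,q]. For instance
  ∂[0,1,4] = [1,4] − [0,4] + [0,1],
  ∂[1,2,5] = [2,5] − [1,5] + [1,2].
The 21×14 boundary matrix has rank 13 and Smith normal form diag(1,1,1,1,1,1,1,1,1,1,1,1,1).

From H_k ≅ ker(∂_k) / im(∂_{k+1}) we obtain:

  H_0: rank C_0 − rank ∂_1 = 7 − 6 = 1, and the invariant factors of ∂_1 are all 1, so H_0 = Z.
  H_1: rank ker ∂_1 − rank ∂_2 = (21 − 6) − 13 = 2, and the invariant factors of ∂_2 are all 1, so H_1 = Z^2.
  H_2: rank ker ∂_2 − rank ∂_3 = (14 − 13) − 0 = 1, and there is no ∂_3, so H_2 = Z.

Hence the Betti numbers are b_0 = 1, b_1 = 2, b_2 = 1.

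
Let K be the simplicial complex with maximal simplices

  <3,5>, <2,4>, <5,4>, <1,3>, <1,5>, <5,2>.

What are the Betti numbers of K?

b_0 = 1, b_1 = 2.

We work with the vertex ordering 1 < 2 < 3 < 4 < 5. The simplices of K, each written with vertices in increasing order, are:

  0-simplices (5): [1], [2], [3], [4], [5]
  1-simplices (6): [1,3], [1,5], [2,4], [2,5], [3,5], [4,5]

giving chain groups C_0 ≅ Z^5, C_1 ≅ Z^6.

∂_1: C_1 → C_0 maps an edge to its endpoints' difference, ∂[p,q] = q − p.
The 5×6 boundary matrix has rank 4 and Smith normal form diag(1,1,1,1).

Computing H_k = (kernel of ∂_k) / (image of ∂_{k+1}):

  H_0: rank C_0 − rank ∂_1 = 5 − 4 = 1, and the invariant factors of ∂_1 are all 1, so H_0 = Z.
  H_1: rank ker ∂_1 − rank ∂_2 = (6 − 4) − 0 = 2, and there is no ∂_2, so H_1 = Z^2.

Hence the Betti numbers are b_0 = 1, b_1 = 2.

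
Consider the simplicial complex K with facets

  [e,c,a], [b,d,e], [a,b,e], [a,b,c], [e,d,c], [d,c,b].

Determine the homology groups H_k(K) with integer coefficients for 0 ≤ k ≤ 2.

Fix the vertex order a < b < c < d < e and write every simplex with vertices in increasing order. Then dim K = 2 and the simplices of K are:

  0-simplices (5): a, b, c, d, e
  1-simplices (9): ab, ac, ae, bc, bd, be, cd, ce, de
  2-simplices (6): abc, abe, ace, bcd, bde, cde

so the chain groups are C_0 ≅ Z^5, C_1 ≅ Z^9, C_2 ≅ Z^6.

∂_1: C_1 → C_0 maps an edge to its endpoints' difference, ∂[p,q] = q − p. For instance
  ∂cd = d − c.
The resulting 5×9 matrix has rank 4, and its Smith normal form has invariant factors (1,1,1,1).

∂_2: C_2 → C_1 sends each 2-simplex [p,q,r] to [q,r] − [p,r] + [p,q]. For instance
  ∂abe = be − ae + ab,
  ∂cde = de − ce + cd.
As a 9×6 matrix over Z this has rank 5, with invariant factors (1,1,1,1,1).

Now H_k = ker ∂_k / im ∂_{k+1}, so:

  H_0: rank C_0 − rank ∂_1 = 5 − 4 = 1, and the invariant factors of ∂_1 are all 1, so H_0 ≅ Z.
  H_1: rank ker ∂_1 − rank ∂_2 = (9 − 4) − 5 = 0, and the invariant factors of ∂_2 are all 1, so H_1 ≅ 0.
  H_2: rank ker ∂_2 − rank ∂_3 = (6 − 5) − 0 = 1, and there is no ∂_3, so H_2 ≅ Z.

H_0 = Z,  H_1 = 0,  H_2 = Z.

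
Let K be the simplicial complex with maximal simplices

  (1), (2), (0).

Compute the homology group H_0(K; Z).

We work with the vertex ordering 0 < 1 < 2. The simplices of K, each written with vertices in increasing order, are:

  0-simplices (3): [0], [1], [2]

giving chain groups C_0 ≅ Z^3.

Now H_k = ker ∂_k / im ∂_{k+1}, so:

  H_0: rank C_0 − rank ∂_1 = 3 − 0 = 3, and there is no ∂_1, so H_0 ≅ Z^3.

(K is a triangulation of a set of 3 points.)

H_0 ≅ Z^3.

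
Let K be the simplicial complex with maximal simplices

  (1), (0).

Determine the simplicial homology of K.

Order the vertices as 0 < 1. Listing each simplex with vertices in this order, K has dimension 0 with simplices:

  0-simplices (2): [0], [1]

giving chain groups C_0 ≅ Z^2.

Reading off H_k = ker ∂_k / im ∂_{k+1}:

  H_0: rank C_0 − rank ∂_1 = 2 − 0 = 2, and there is no ∂_1, so H_0 ≅ Z^2.

(K is a triangulation of a set of 2 points.)

H_0 = Z^2.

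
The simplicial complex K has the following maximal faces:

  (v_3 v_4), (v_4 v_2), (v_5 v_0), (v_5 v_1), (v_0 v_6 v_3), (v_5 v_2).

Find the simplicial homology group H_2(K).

K has 7 vertices, 8 edges, 1 triangle.
rank ∂_2 = 1, rank ∂_3 = 0 ⇒ b_2 = 1 − 1 − 0 = 0. So H_2 ≅ 0.

H_2 = 0.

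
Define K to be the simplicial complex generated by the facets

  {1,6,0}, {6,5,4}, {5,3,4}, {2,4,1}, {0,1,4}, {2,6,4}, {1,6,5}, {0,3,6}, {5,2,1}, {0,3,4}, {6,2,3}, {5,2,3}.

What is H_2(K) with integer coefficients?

H_2 = 0.

Fix the vertex order 0 < 1 < 2 < 3 < 4 < 5 < 6 and write every simplex with vertices in increasing order. Then dim K = 2 and the simplices of K are:

  0-simplices (7): [0], [1], [2], [3], [4], [5], [6]
  1-simplices (18): [0,1], [0,3], [0,4], [0,6], [1,2], [1,4], [1,5], [1,6], [2,3], [2,4], [2,5], [2,6], [3,4], [3,5], [3,6], [4,5], [4,6], [5,6]
  2-simplices (12): [0,1,4], [0,1,6], [0,3,4], [0,3,6], [1,2,4], [1,2,5], [1,5,6], [2,3,5], [2,3,6], [2,4,6], [3,4,5], [4,5,6]

so the chain groups are C_0 ≅ Z^7, C_1 ≅ Z^18, C_2 ≅ Z^12.

∂_1: C_1 → C_0 sends each edge [p,q] (with p < q) to q − p. For instance
  ∂[2,5] = [5] − [2].
This gives a 7×18 integer matrix of rank 6; reducing to Smith normal form yields diagonal entries (1,1,1,1,1,1).

The boundary map ∂_2: C_2 → C_1 maps a triangle to the signed sum of its edges. For instance
  ∂[2,4,6] = [4,6] − [2,6] + [2,4],
  ∂[4,5,6] = [5,6] − [4,6] + [4,5].
The 18×12 boundary matrix has rank 12 and Smith normal form diag(1,1,1,1,1,1,1,1,1,1,1,2).

From H_k ≅ ker(∂_k) / im(∂_{k+1}) we obtain:

  H_2: rank ker ∂_2 − rank ∂_3 = (12 − 12) − 0 = 0, and there is no ∂_3, so H_2 = 0.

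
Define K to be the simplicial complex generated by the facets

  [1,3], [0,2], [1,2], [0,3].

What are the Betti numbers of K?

Order the vertices as 0 < 1 < 2 < 3. Listing each simplex with vertices in this order, K has dimension 1 with simplices:

  0-simplices (4): [0], [1], [2], [3]
  1-simplices (4): [0,2], [0,3], [1,2], [1,3]

Hence C_0 ≅ Z^4, C_1 ≅ Z^4.

Boundary ∂_1: C_1 → C_0 is given by ∂[p,q] = [q] − [p].
The 4×4 boundary matrix has rank 3 and Smith normal form diag(1,1,1).

From H_k ≅ ker(∂_k) / im(∂_{k+1}) we obtain:

  H_0: rank C_0 − rank ∂_1 = 4 − 3 = 1, and the invariant factors of ∂_1 are all 1, so H_0 ≅ Z.
  H_1: rank ker ∂_1 − rank ∂_2 = (4 − 3) − 0 = 1, and there is no ∂_2, so H_1 ≅ Z.

As a check, the Euler characteristic is 4 − 4 = 0, which agrees with 1 − 1 = 0.
(K is a triangulation of the circle S^1.)

Hence the Betti numbers are b_0 = 1, b_1 = 1.

b_0 = 1, b_1 = 1.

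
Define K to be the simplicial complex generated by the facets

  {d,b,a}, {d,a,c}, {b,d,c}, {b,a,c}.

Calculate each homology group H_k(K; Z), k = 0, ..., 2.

H_0 = Z,  H_1 = 0,  H_2 = Z.

Order the vertices as a < b < c < d. Listing each simplex with vertices in this order, K has dimension 2 with simplices:

  0-simplices (4): a, b, c, d
  1-simplices (6): ab, ac, ad, bc, bd, cd
  2-simplices (4): abc, abd, acd, bcd

giving chain groups C_0 ≅ Z^4, C_1 ≅ Z^6, C_2 ≅ Z^4.

∂_1: C_1 → C_0 maps an edge to its endpoints' difference, ∂[p,q] = q − p. For instance
  ∂ad = d − a.
This gives a 4×6 integer matrix of rank 3; reducing to Smith normal form yields diagonal entries (1,1,1).

∂_2: C_2 → C_1 maps a triangle to the signed sum of its edges. For instance
  ∂acd = cd − ad + ac,
  ∂abc = bc − ac + ab.
The resulting 6×4 matrix has rank 3, and its Smith normal form has invariant factors (1,1,1).

Reading off H_k = ker ∂_k / im ∂_{k+1}:

  H_0: rank C_0 − rank ∂_1 = 4 − 3 = 1, and the invariant factors of ∂_1 are all 1, so H_0 ≅ Z.
  H_1: rank ker ∂_1 − rank ∂_2 = (6 − 3) − 3 = 0, and the invariant factors of ∂_2 are all 1, so H_1 ≅ 0.
  H_2: rank ker ∂_2 − rank ∂_3 = (4 − 3) − 0 = 1, and there is no ∂_3, so H_2 ≅ Z.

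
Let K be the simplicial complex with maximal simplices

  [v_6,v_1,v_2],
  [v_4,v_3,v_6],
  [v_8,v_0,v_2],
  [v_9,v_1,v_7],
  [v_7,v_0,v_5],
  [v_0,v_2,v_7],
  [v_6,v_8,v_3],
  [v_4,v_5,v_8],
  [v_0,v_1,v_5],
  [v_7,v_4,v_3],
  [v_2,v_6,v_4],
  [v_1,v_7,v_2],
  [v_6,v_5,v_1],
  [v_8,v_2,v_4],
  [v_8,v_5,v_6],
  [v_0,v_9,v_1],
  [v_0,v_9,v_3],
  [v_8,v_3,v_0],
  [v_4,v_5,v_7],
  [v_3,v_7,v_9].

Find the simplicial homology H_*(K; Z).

H_0 ≅ Z,  H_1 ≅ Z ⊕ Z/2,  H_2 = 0.

K has 10 vertices, 30 edges, 20 triangles.
rank ∂_0 = 0, rank ∂_1 = 9 ⇒ b_0 = 10 − 0 − 9 = 1; all invariant factors of ∂_1 are 1 so no torsion. So H_0 ≅ Z.
rank ∂_1 = 9, rank ∂_2 = 20 ⇒ b_1 = 30 − 9 − 20 = 1; ∂_2 has invariant factor(s) [2] giving torsion. So H_1 ≅ Z ⊕ Z/2.
rank ∂_2 = 20, rank ∂_3 = 0 ⇒ b_2 = 20 − 20 − 0 = 0. So H_2 ≅ 0.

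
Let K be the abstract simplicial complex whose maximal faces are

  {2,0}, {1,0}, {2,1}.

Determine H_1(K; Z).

We work with the vertex ordering 0 < 1 < 2. The simplices of K, each written with vertices in increasing order, are:

  0-simplices (3): [0], [1], [2]
  1-simplices (3): [0,1], [0,2], [1,2]

giving chain groups C_0 ≅ Z^3, C_1 ≅ Z^3.

The boundary map ∂_1: C_1 → C_0 maps an edge to its endpoints' difference, ∂[p,q] = q − p.
The 3×3 boundary matrix has rank 2 and Smith normal form diag(1,1).

Now H_k = ker ∂_k / im ∂_{k+1}, so:

  H_1: rank ker ∂_1 − rank ∂_2 = (3 − 2) − 0 = 1, and there is no ∂_2, so H_1 ≅ Z.

(K is a triangulation of the circle S^1.)

H_1 = Z.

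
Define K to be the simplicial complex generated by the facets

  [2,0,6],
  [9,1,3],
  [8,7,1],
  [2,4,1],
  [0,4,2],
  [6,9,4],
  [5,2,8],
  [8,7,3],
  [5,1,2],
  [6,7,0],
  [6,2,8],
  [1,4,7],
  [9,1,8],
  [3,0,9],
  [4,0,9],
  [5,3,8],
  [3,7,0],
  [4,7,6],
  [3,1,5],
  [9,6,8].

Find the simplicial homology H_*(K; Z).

Take the total order 0 < 1 < 2 < 3 < 4 < 5 < 6 < 7 < 8 < 9 on the vertex set. Then K (dimension 2) consists of the simplices:

  0-simplices (10): [0], [1], [2], [3], [4], [5], [6], [7], [8], [9]
  1-simplices (30): (30 of them)
  2-simplices (20): (20 of them)

Hence C_0 ≅ Z^10, C_1 ≅ Z^30, C_2 ≅ Z^20.

The boundary map ∂_1: C_1 → C_0 is given by ∂[p,q] = [q] − [p]. For instance
  ∂[1,3] = [3] − [1].
This gives a 10×30 integer matrix of rank 9; reducing to Smith normal form yields diagonal entries (1,1,1,1,1,1,1,1,1).

∂_2: C_2 → C_1 sends each 2-simplex [p,q,r] to [q,r] − [p,r] + [p,q]. For instance
  ∂[2,6,8] = [6,8] − [2,8] + [2,6],
  ∂[1,3,9] = [3,9] − [1,9] + [1,3].
The resulting 30×20 matrix has rank 20, and its Smith normal form has invariant factors (1,1,1,1,1,1,1,1,1,1,1,1,1,1,1,1,1,1,1,2).

Reading off H_k = ker ∂_k / im ∂_{k+1}:

  H_0: rank C_0 − rank ∂_1 = 10 − 9 = 1, and the invariant factors of ∂_1 are all 1, so H_0 ≅ Z.
  H_1: rank ker ∂_1 − rank ∂_2 = (30 − 9) − 20 = 1, and ∂_2 has invariant factor 2 > 1, so H_1 ≅ Z ⊕ Z/2.
  H_2: rank ker ∂_2 − rank ∂_3 = (20 − 20) − 0 = 0, and there is no ∂_3, so H_2 ≅ 0.

(K is a triangulation of the Klein bottle.)

H_0 = Z,  H_1 = Z ⊕ Z/2,  H_2 = 0.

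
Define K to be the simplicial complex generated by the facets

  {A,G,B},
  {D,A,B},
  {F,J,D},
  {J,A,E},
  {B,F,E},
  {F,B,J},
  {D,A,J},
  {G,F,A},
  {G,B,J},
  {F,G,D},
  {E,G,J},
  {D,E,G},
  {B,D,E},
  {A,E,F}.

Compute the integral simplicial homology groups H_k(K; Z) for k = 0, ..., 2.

K has 7 vertices, 21 edges, 14 triangles.
rank ∂_0 = 0, rank ∂_1 = 6 ⇒ b_0 = 7 − 0 − 6 = 1; all invariant factors of ∂_1 are 1 so no torsion. So H_0 ≅ Z.
rank ∂_1 = 6, rank ∂_2 = 13 ⇒ b_1 = 21 − 6 − 13 = 2; all invariant factors of ∂_2 are 1 so no torsion. So H_1 ≅ Z^2.
rank ∂_2 = 13, rank ∂_3 = 0 ⇒ b_2 = 14 − 13 − 0 = 1. So H_2 ≅ Z.

H_0 ≅ Z,  H_1 ≅ Z^2,  H_2 ≅ Z.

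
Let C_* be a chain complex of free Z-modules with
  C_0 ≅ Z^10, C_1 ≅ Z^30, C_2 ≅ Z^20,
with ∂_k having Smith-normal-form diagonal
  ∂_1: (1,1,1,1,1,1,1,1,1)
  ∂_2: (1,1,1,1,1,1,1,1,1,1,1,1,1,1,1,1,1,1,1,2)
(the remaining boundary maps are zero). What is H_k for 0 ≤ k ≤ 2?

H_0 ≅ Z,  H_1 ≅ Z ⊕ Z/2,  H_2 = 0.

H_0: b_0 = 10 − 0 − 9 = 1; torsion from ∂_1 factors > 1: none. So H_0 ≅ Z.
H_1: b_1 = 30 − 9 − 20 = 1; torsion from ∂_2 factors > 1: [2]. So H_1 ≅ Z ⊕ Z/2.
H_2: b_2 = 20 − 20 − 0 = 0; torsion from ∂_3 factors > 1: none. So H_2 ≅ 0.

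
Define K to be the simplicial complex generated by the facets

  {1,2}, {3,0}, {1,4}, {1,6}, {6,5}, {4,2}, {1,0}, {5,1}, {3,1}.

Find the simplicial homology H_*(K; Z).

H_0 ≅ Z,  H_1 ≅ Z^3.

Fix the vertex order 0 < 1 < 2 < 3 < 4 < 5 < 6 and write every simplex with vertices in increasing order. Then dim K = 1 and the simplices of K are:

  0-simplices (7): [0], [1], [2], [3], [4], [5], [6]
  1-simplices (9): [0,1], [0,3], [1,2], [1,3], [1,4], [1,5], [1,6], [2,4], [5,6]

so the chain groups are C_0 ≅ Z^7, C_1 ≅ Z^9.

Boundary ∂_1: C_1 → C_0 sends each edge [p,q] (with p < q) to q − p. For instance
  ∂[0,3] = [3] − [0].
The 7×9 boundary matrix has rank 6 and Smith normal form diag(1,1,1,1,1,1).

Now H_k = ker ∂_k / im ∂_{k+1}, so:

  H_0: rank C_0 − rank ∂_1 = 7 − 6 = 1, and the invariant factors of ∂_1 are all 1, so H_0 ≅ Z.
  H_1: rank ker ∂_1 − rank ∂_2 = (9 − 6) − 0 = 3, and there is no ∂_2, so H_1 ≅ Z^3.

(K is a triangulation of a wedge of 3 circles.)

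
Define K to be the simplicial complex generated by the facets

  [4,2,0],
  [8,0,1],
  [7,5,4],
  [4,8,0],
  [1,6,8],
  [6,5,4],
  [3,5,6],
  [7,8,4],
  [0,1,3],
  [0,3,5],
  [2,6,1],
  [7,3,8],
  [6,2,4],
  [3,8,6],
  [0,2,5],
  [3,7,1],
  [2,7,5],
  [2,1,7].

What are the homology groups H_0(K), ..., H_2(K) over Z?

H_0 ≅ Z,  H_1 ≅ Z ⊕ Z/2Z,  H_2 = 0.

We work with the vertex ordering 0 < 1 < 2 < 3 < 4 < 5 < 6 < 7 < 8. The simplices of K, each written with vertices in increasing order, are:

  0-simplices (9): [0], [1], [2], [3], [4], [5], [6], [7], [8]
  1-simplices (27): (27 of them)
  2-simplices (18): [0,1,3], [0,1,8], [0,2,4], [0,2,5], [0,3,5], [0,4,8], [1,2,6], [1,2,7], [1,3,7], [1,6,8], [2,4,6], [2,5,7], [3,5,6], [3,6,8], [3,7,8], [4,5,6], [4,5,7], [4,7,8]

Hence C_0 ≅ Z^9, C_1 ≅ Z^27, C_2 ≅ Z^18.

Boundary ∂_1: C_1 → C_0 sends each edge [p,q] (with p < q) to q − p.
The 9×27 boundary matrix has rank 8 and Smith normal form diag(1,1,1,1,1,1,1,1).

Boundary ∂_2: C_2 → C_1 sends each 2-simplex [p,q,r] to [q,r] − [p,r] + [p,q]. For instance
  ∂[0,4,8] = [4,8] − [0,8] + [0,4],
  ∂[1,2,7] = [2,7] − [1,7] + [1,2].
The resulting 27×18 matrix has rank 18, and its Smith normal form has invariant factors (1,1,1,1,1,1,1,1,1,1,1,1,1,1,1,1,1,2).

Now H_k = ker ∂_k / im ∂_{k+1}, so:

  H_0: rank C_0 − rank ∂_1 = 9 − 8 = 1, and the invariant factors of ∂_1 are all 1, so H_0 ≅ Z.
  H_1: rank ker ∂_1 − rank ∂_2 = (27 − 8) − 18 = 1, and ∂_2 has invariant factor 2 > 1, so H_1 ≅ Z ⊕ Z/2Z.
  H_2: rank ker ∂_2 − rank ∂_3 = (18 − 18) − 0 = 0, and there is no ∂_3, so H_2 ≅ 0.

As a check, the Euler characteristic is 9 − 27 + 18 = 0, which agrees with 1 − 1 + 0 = 0.
(K is a triangulation of the Klein bottle.)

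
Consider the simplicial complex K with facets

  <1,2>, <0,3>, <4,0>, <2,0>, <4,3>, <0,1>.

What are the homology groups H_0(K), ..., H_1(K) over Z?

We work with the vertex ordering 0 < 1 < 2 < 3 < 4. The simplices of K, each written with vertices in increasing order, are:

  0-simplices (5): [0], [1], [2], [3], [4]
  1-simplices (6): [0,1], [0,2], [0,3], [0,4], [1,2], [3,4]

Hence C_0 ≅ Z^5, C_1 ≅ Z^6.

The boundary map ∂_1: C_1 → C_0 is given by ∂[p,q] = [q] − [p].
The resulting 5×6 matrix has rank 4, and its Smith normal form has invariant factors (1,1,1,1).

Now H_k = ker ∂_k / im ∂_{k+1}, so:

  H_0: rank C_0 − rank ∂_1 = 5 − 4 = 1, and the invariant factors of ∂_1 are all 1, so H_0 ≅ Z.
  H_1: rank ker ∂_1 − rank ∂_2 = (6 − 4) − 0 = 2, and there is no ∂_2, so H_1 ≅ Z^2.

(K is a triangulation of a wedge of 2 circles.)

H_0 ≅ Z,  H_1 ≅ Z^2.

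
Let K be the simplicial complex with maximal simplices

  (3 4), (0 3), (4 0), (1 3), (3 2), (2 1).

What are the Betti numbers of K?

b_0 = 1, b_1 = 2.

Take the total order 0 < 1 < 2 < 3 < 4 on the vertex set. Then K (dimension 1) consists of the simplices:

  0-simplices (5): [0], [1], [2], [3], [4]
  1-simplices (6): [0,3], [0,4], [1,2], [1,3], [2,3], [3,4]

giving chain groups C_0 ≅ Z^5, C_1 ≅ Z^6.

The boundary map ∂_1: C_1 → C_0 is given by ∂[p,q] = [q] − [p]. For instance
  ∂[2,3] = [3] − [2].
This gives a 5×6 integer matrix of rank 4; reducing to Smith normal form yields diagonal entries (1,1,1,1).

Now H_k = ker ∂_k / im ∂_{k+1}, so:

  H_0: rank C_0 − rank ∂_1 = 5 − 4 = 1, and the invariant factors of ∂_1 are all 1, so H_0 = Z.
  H_1: rank ker ∂_1 − rank ∂_2 = (6 − 4) − 0 = 2, and there is no ∂_2, so H_1 = Z^2.

As a check, the Euler characteristic is 5 − 6 = -1, which agrees with 1 − 2 = -1.
(K is a triangulation of a wedge of 2 circles.)

Hence the Betti numbers are b_0 = 1, b_1 = 2.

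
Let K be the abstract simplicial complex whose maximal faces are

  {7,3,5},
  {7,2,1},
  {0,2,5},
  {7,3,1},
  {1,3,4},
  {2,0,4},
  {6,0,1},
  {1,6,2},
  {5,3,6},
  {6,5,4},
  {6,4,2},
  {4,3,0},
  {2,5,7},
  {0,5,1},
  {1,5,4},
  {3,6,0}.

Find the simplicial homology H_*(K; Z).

H_0 ≅ Z,  H_1 ≅ Z^2,  H_2 ≅ Z.

Take the total order 0 < 1 < 2 < 3 < 4 < 5 < 6 < 7 on the vertex set. Then K (dimension 2) consists of the simplices:

  0-simplices (8): [0], [1], [2], [3], [4], [5], [6], [7]
  1-simplices (24): (24 of them)
  2-simplices (16): [0,1,5], [0,1,6], [0,2,4], [0,2,5], [0,3,4], [0,3,6], [1,2,6], [1,2,7], [1,3,4], [1,3,7], [1,4,5], [2,4,6], [2,5,7], [3,5,6], [3,5,7], [4,5,6]

Hence C_0 ≅ Z^8, C_1 ≅ Z^24, C_2 ≅ Z^16.

The boundary map ∂_1: C_1 → C_0 is given by ∂[p,q] = [q] − [p]. For instance
  ∂[0,3] = [3] − [0].
This gives a 8×24 integer matrix of rank 7; reducing to Smith normal form yields diagonal entries (1,1,1,1,1,1,1).

The boundary map ∂_2: C_2 → C_1 maps a triangle to the signed sum of its edges. For instance
  ∂[0,3,6] = [3,6] − [0,6] + [0,3],
  ∂[0,2,4] = [2,4] − [0,4] + [0,2].
The resulting 24×16 matrix has rank 15, and its Smith normal form has invariant factors (1,1,1,1,1,1,1,1,1,1,1,1,1,1,1).

From H_k ≅ ker(∂_k) / im(∂_{k+1}) we obtain:

  H_0: rank C_0 − rank ∂_1 = 8 − 7 = 1, and the invariant factors of ∂_1 are all 1, so H_0 = Z.
  H_1: rank ker ∂_1 − rank ∂_2 = (24 − 7) − 15 = 2, and the invariant factors of ∂_2 are all 1, so H_1 = Z^2.
  H_2: rank ker ∂_2 − rank ∂_3 = (16 − 15) − 0 = 1, and there is no ∂_3, so H_2 = Z.

(K is a triangulation of the torus T^2.)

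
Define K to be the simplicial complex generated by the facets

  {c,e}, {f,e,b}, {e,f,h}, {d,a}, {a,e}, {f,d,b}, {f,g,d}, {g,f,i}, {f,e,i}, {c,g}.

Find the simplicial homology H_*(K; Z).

Fix the vertex order a < b < c < d < e < f < g < h < i and write every simplex with vertices in increasing order. Then dim K = 2 and the simplices of K are:

  0-simplices (9): a, b, c, d, e, f, g, h, i
  1-simplices (16): ad, ae, bd, be, bf, ce, cg, df, dg, ef, eh, ei, fg, fh, fi, gi
  2-simplices (6): bdf, bef, dfg, efh, efi, fgi

so the chain groups are C_0 ≅ Z^9, C_1 ≅ Z^16, C_2 ≅ Z^6.

∂_1: C_1 → C_0 is given by ∂[p,q] = [q] − [p].
The 9×16 boundary matrix has rank 8 and Smith normal form diag(1,1,1,1,1,1,1,1).

Boundary ∂_2: C_2 → C_1 sends each 2-simplex [p,q,r] to [q,r] − [p,r] + [p,q]. For instance
  ∂fgi = gi − fi + fg,
  ∂bef = ef − bf + be.
The 16×6 boundary matrix has rank 6 and Smith normal form diag(1,1,1,1,1,1).

Computing H_k = (kernel of ∂_k) / (image of ∂_{k+1}):

  H_0: rank C_0 − rank ∂_1 = 9 − 8 = 1, and the invariant factors of ∂_1 are all 1, so H_0 = Z.
  H_1: rank ker ∂_1 − rank ∂_2 = (16 − 8) − 6 = 2, and the invariant factors of ∂_2 are all 1, so H_1 = Z^2.
  H_2: rank ker ∂_2 − rank ∂_3 = (6 − 6) − 0 = 0, and there is no ∂_3, so H_2 = 0.

As a check, the Euler characteristic is 9 − 16 + 6 = -1, which agrees with 1 − 2 + 0 = -1.

H_0 = Z,  H_1 = Z^2,  H_2 = 0.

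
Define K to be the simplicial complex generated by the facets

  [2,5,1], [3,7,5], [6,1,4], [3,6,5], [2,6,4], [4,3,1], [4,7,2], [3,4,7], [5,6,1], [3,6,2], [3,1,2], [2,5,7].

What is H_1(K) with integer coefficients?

H_1 = Z/2.

Take the total order 1 < 2 < 3 < 4 < 5 < 6 < 7 on the vertex set. Then K (dimension 2) consists of the simplices:

  0-simplices (7): [1], [2], [3], [4], [5], [6], [7]
  1-simplices (18): [1,2], [1,3], [1,4], [1,5], [1,6], [2,3], [2,4], [2,5], [2,6], [2,7], [3,4], [3,5], [3,6], [3,7], [4,6], [4,7], [5,6], [5,7]
  2-simplices (12): [1,2,3], [1,2,5], [1,3,4], [1,4,6], [1,5,6], [2,3,6], [2,4,6], [2,4,7], [2,5,7], [3,4,7], [3,5,6], [3,5,7]

so the chain groups are C_0 ≅ Z^7, C_1 ≅ Z^18, C_2 ≅ Z^12.

Boundary ∂_1: C_1 → C_0 sends each edge [p,q] (with p < q) to q − p. For instance
  ∂[2,5] = [5] − [2].
The 7×18 boundary matrix has rank 6 and Smith normal form diag(1,1,1,1,1,1).

Boundary ∂_2: C_2 → C_1 maps a triangle to the signed sum of its edges. For instance
  ∂[1,4,6] = [4,6] − [1,6] + [1,4],
  ∂[1,3,4] = [3,4] − [1,4] + [1,3].
The 18×12 boundary matrix has rank 12 and Smith normal form diag(1,1,1,1,1,1,1,1,1,1,1,2).

From H_k ≅ ker(∂_k) / im(∂_{k+1}) we obtain:

  H_1: rank ker ∂_1 − rank ∂_2 = (18 − 6) − 12 = 0, and ∂_2 has invariant factor 2 > 1, so H_1 = Z/2.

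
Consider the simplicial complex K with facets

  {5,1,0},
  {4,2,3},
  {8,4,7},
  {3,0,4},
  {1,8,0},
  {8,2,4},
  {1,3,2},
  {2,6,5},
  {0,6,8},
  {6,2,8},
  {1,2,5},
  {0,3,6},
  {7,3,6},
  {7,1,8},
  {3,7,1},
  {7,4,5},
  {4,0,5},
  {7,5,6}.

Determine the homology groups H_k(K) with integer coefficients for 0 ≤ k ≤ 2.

Order the vertices as 0 < 1 < 2 < 3 < 4 < 5 < 6 < 7 < 8. Listing each simplex with vertices in this order, K has dimension 2 with simplices:

  0-simplices (9): [0], [1], [2], [3], [4], [5], [6], [7], [8]
  1-simplices (27): (27 of them)
  2-simplices (18): [0,1,5], [0,1,8], [0,3,4], [0,3,6], [0,4,5], [0,6,8], [1,2,3], [1,2,5], [1,3,7], [1,7,8], [2,3,4], [2,4,8], [2,5,6], [2,6,8], [3,6,7], [4,5,7], [4,7,8], [5,6,7]

so the chain groups are C_0 ≅ Z^9, C_1 ≅ Z^27, C_2 ≅ Z^18.

Boundary ∂_1: C_1 → C_0 maps an edge to its endpoints' difference, ∂[p,q] = q − p.
This gives a 9×27 integer matrix of rank 8; reducing to Smith normal form yields diagonal entries (1,1,1,1,1,1,1,1).

Boundary ∂_2: C_2 → C_1 acts by ∂[p,q,r] = [q,r] − [p,r] + [p,q]. For instance
  ∂[1,2,3] = [2,3] − [1,3] + [1,2],
  ∂[0,4,5] = [4,5] − [0,5] + [0,4].
The resulting 27×18 matrix has rank 17, and its Smith normal form has invariant factors (1,1,1,1,1,1,1,1,1,1,1,1,1,1,1,1,1).

Now H_k = ker ∂_k / im ∂_{k+1}, so:

  H_0: rank C_0 − rank ∂_1 = 9 − 8 = 1, and the invariant factors of ∂_1 are all 1, so H_0 ≅ Z.
  H_1: rank ker ∂_1 − rank ∂_2 = (27 − 8) − 17 = 2, and the invariant factors of ∂_2 are all 1, so H_1 ≅ Z^2.
  H_2: rank ker ∂_2 − rank ∂_3 = (18 − 17) − 0 = 1, and there is no ∂_3, so H_2 ≅ Z.

(K is a triangulation of the torus T^2.)

H_0 = Z,  H_1 = Z^2,  H_2 = Z.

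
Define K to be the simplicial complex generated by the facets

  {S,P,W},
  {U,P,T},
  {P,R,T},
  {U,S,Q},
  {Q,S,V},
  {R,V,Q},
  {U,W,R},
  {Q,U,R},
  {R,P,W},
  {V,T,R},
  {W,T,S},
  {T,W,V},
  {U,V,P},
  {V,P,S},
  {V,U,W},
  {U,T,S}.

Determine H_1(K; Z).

H_1 ≅ Z^2.

Fix the vertex order P < Q < R < S < T < U < V < W and write every simplex with vertices in increasing order. Then dim K = 2 and the simplices of K are:

  0-simplices (8): P, Q, R, S, T, U, V, W
  1-simplices (24): PR, PS, PT, PU, PV, PW, QR, QS, QU, QV, RT, RU, RV, RW, ST, SU, SV, SW, TU, TV, TW, UV, UW, VW
  2-simplices (16): PRT, PRW, PSV, PSW, PTU, PUV, QRU, QRV, QSU, QSV, RTV, RUW, STU, STW, TVW, UVW

so the chain groups are C_0 ≅ Z^8, C_1 ≅ Z^24, C_2 ≅ Z^16.

Boundary ∂_1: C_1 → C_0 maps an edge to its endpoints' difference, ∂[p,q] = q − p. For instance
  ∂SW = W − S.
This gives a 8×24 integer matrix of rank 7; reducing to Smith normal form yields diagonal entries (1,1,1,1,1,1,1).

Boundary ∂_2: C_2 → C_1 acts by ∂[p,q,r] = [q,r] − [p,r] + [p,q]. For instance
  ∂PRW = RW − PW + PR,
  ∂RTV = TV − RV + RT.
The resulting 24×16 matrix has rank 15, and its Smith normal form has invariant factors (1,1,1,1,1,1,1,1,1,1,1,1,1,1,1).

Reading off H_k = ker ∂_k / im ∂_{k+1}:

  H_1: rank ker ∂_1 − rank ∂_2 = (24 − 7) − 15 = 2, and the invariant factors of ∂_2 are all 1, so H_1 ≅ Z^2.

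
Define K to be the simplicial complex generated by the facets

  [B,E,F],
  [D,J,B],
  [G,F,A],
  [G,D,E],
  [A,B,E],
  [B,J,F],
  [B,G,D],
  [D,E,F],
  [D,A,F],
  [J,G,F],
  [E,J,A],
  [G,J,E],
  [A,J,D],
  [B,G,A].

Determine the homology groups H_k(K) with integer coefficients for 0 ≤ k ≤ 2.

H_0 = Z,  H_1 = Z^2,  H_2 = Z.

K has 7 vertices, 21 edges, 14 triangles.
rank ∂_0 = 0, rank ∂_1 = 6 ⇒ b_0 = 7 − 0 − 6 = 1; all invariant factors of ∂_1 are 1 so no torsion. So H_0 ≅ Z.
rank ∂_1 = 6, rank ∂_2 = 13 ⇒ b_1 = 21 − 6 − 13 = 2; all invariant factors of ∂_2 are 1 so no torsion. So H_1 ≅ Z^2.
rank ∂_2 = 13, rank ∂_3 = 0 ⇒ b_2 = 14 − 13 − 0 = 1. So H_2 ≅ Z.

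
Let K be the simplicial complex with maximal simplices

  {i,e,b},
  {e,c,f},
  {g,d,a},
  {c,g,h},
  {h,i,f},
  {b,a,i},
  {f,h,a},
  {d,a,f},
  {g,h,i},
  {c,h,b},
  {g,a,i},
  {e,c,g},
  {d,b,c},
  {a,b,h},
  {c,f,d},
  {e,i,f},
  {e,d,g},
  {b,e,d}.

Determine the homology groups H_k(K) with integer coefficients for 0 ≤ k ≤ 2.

We work with the vertex ordering a < b < c < d < e < f < g < h < i. The simplices of K, each written with vertices in increasing order, are:

  0-simplices (9): a, b, c, d, e, f, g, h, i
  1-simplices (27): ab, ad, af, ag, ah, ai, bc, bd, be, bh, bi, cd, ce, cf, cg, ch, de, df, dg, ef, eg, ei, fh, fi, gh, gi, hi
  2-simplices (18): abh, abi, adf, adg, afh, agi, bcd, bch, bde, bei, cdf, cef, ceg, cgh, deg, efi, fhi, ghi

giving chain groups C_0 ≅ Z^9, C_1 ≅ Z^27, C_2 ≅ Z^18.

Boundary ∂_1: C_1 → C_0 is given by ∂[p,q] = [q] − [p].
The 9×27 boundary matrix has rank 8 and Smith normal form diag(1,1,1,1,1,1,1,1).

∂_2: C_2 → C_1 sends each 2-simplex [p,q,r] to [q,r] − [p,r] + [p,q]. For instance
  ∂ceg = eg − cg + ce,
  ∂adf = df − af + ad.
The 27×18 boundary matrix has rank 18 and Smith normal form diag(1,1,1,1,1,1,1,1,1,1,1,1,1,1,1,1,1,2).

Computing H_k = (kernel of ∂_k) / (image of ∂_{k+1}):

  H_0: rank C_0 − rank ∂_1 = 9 − 8 = 1, and the invariant factors of ∂_1 are all 1, so H_0 = Z.
  H_1: rank ker ∂_1 − rank ∂_2 = (27 − 8) − 18 = 1, and ∂_2 has invariant factor 2 > 1, so H_1 = Z ⊕ Z_2.
  H_2: rank ker ∂_2 − rank ∂_3 = (18 − 18) − 0 = 0, and there is no ∂_3, so H_2 = 0.

H_0 ≅ Z,  H_1 ≅ Z ⊕ Z_2,  H_2 = 0.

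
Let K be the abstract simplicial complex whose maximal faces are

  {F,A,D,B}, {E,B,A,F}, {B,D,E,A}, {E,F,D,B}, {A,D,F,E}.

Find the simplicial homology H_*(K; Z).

Take the total order A < B < D < E < F on the vertex set. Then K (dimension 3) consists of the simplices:

  0-simplices (5): A, B, D, E, F
  1-simplices (10): AB, AD, AE, AF, BD, BE, BF, DE, DF, EF
  2-simplices (10): ABD, ABE, ABF, ADE, ADF, AEF, BDE, BDF, BEF, DEF
  3-simplices (5): ABDE, ABDF, ABEF, ADEF, BDEF

giving chain groups C_0 ≅ Z^5, C_1 ≅ Z^10, C_2 ≅ Z^10, C_3 ≅ Z^5.

Boundary ∂_1: C_1 → C_0 is given by ∂[p,q] = [q] − [p].
The resulting 5×10 matrix has rank 4, and its Smith normal form has invariant factors (1,1,1,1).

The boundary map ∂_2: C_2 → C_1 sends each 2-simplex [p,q,r] to [q,r] − [p,r] + [p,q]. For instance
  ∂ABF = BF − AF + AB,
  ∂DEF = EF − DF + DE.
The 10×10 boundary matrix has rank 6 and Smith normal form diag(1,1,1,1,1,1).

∂_3: C_3 → C_2 sends each 3-simplex σ to the alternating sum Σ_i (−1)^i (σ with its i-th vertex removed). For instance
  ∂ADEF = DEF − AEF + ADF − ADE,
  ∂ABDE = BDE − ADE + ABE − ABD.
The resulting 10×5 matrix has rank 4, and its Smith normal form has invariant factors (1,1,1,1).

From H_k ≅ ker(∂_k) / im(∂_{k+1}) we obtain:

  H_0: rank C_0 − rank ∂_1 = 5 − 4 = 1, and the invariant factors of ∂_1 are all 1, so H_0 ≅ Z.
  H_1: rank ker ∂_1 − rank ∂_2 = (10 − 4) − 6 = 0, and the invariant factors of ∂_2 are all 1, so H_1 ≅ 0.
  H_2: rank ker ∂_2 − rank ∂_3 = (10 − 6) − 4 = 0, and the invariant factors of ∂_3 are all 1, so H_2 ≅ 0.
  H_3: rank ker ∂_3 − rank ∂_4 = (5 − 4) − 0 = 1, and there is no ∂_4, so H_3 ≅ Z.

H_0 = Z,  H_1 = 0,  H_2 = 0,  H_3 = Z.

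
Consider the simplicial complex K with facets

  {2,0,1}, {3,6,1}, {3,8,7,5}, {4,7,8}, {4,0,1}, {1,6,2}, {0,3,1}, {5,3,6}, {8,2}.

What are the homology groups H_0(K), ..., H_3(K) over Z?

H_0 ≅ Z,  H_1 ≅ Z^2,  H_2 = 0,  H_3 = 0.

K has 9 vertices, 20 edges, 11 triangles, 1 3-simplex.
rank ∂_0 = 0, rank ∂_1 = 8 ⇒ b_0 = 9 − 0 − 8 = 1; all invariant factors of ∂_1 are 1 so no torsion. So H_0 = Z.
rank ∂_1 = 8, rank ∂_2 = 10 ⇒ b_1 = 20 − 8 − 10 = 2; all invariant factors of ∂_2 are 1 so no torsion. So H_1 = Z^2.
rank ∂_2 = 10, rank ∂_3 = 1 ⇒ b_2 = 11 − 10 − 1 = 0; all invariant factors of ∂_3 are 1 so no torsion. So H_2 = 0.
rank ∂_3 = 1, rank ∂_4 = 0 ⇒ b_3 = 1 − 1 − 0 = 0. So H_3 = 0.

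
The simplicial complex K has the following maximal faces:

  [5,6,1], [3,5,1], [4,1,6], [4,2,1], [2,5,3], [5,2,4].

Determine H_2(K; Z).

H_2 ≅ 0.

Fix the vertex order 1 < 2 < 3 < 4 < 5 < 6 and write every simplex with vertices in increasing order. Then dim K = 2 and the simplices of K are:

  0-simplices (6): [1], [2], [3], [4], [5], [6]
  1-simplices (12): [1,2], [1,3], [1,4], [1,5], [1,6], [2,3], [2,4], [2,5], [3,5], [4,5], [4,6], [5,6]
  2-simplices (6): [1,2,4], [1,3,5], [1,4,6], [1,5,6], [2,3,5], [2,4,5]

giving chain groups C_0 ≅ Z^6, C_1 ≅ Z^12, C_2 ≅ Z^6.

∂_1: C_1 → C_0 maps an edge to its endpoints' difference, ∂[p,q] = q − p. For instance
  ∂[4,6] = [6] − [4].
This gives a 6×12 integer matrix of rank 5; reducing to Smith normal form yields diagonal entries (1,1,1,1,1).

The boundary map ∂_2: C_2 → C_1 sends each 2-simplex [p,q,r] to [q,r] − [p,r] + [p,q]. For instance
  ∂[1,4,6] = [4,6] − [1,6] + [1,4],
  ∂[2,3,5] = [3,5] − [2,5] + [2,3].
The 12×6 boundary matrix has rank 6 and Smith normal form diag(1,1,1,1,1,1).

Computing H_k = (kernel of ∂_k) / (image of ∂_{k+1}):

  H_2: rank ker ∂_2 − rank ∂_3 = (6 − 6) − 0 = 0, and there is no ∂_3, so H_2 ≅ 0.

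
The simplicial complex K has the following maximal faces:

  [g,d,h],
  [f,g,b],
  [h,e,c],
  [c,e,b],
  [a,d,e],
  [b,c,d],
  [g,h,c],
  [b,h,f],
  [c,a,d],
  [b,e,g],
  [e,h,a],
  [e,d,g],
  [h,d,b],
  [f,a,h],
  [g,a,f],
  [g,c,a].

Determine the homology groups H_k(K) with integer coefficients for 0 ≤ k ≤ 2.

Order the vertices as a < b < c < d < e < f < g < h. Listing each simplex with vertices in this order, K has dimension 2 with simplices:

  0-simplices (8): a, b, c, d, e, f, g, h
  1-simplices (24): ac, ad, ae, af, ag, ah, bc, bd, be, bf, bg, bh, cd, ce, cg, ch, de, dg, dh, eg, eh, fg, fh, gh
  2-simplices (16): acd, acg, ade, aeh, afg, afh, bcd, bce, bdh, beg, bfg, bfh, ceh, cgh, deg, dgh

Hence C_0 ≅ Z^8, C_1 ≅ Z^24, C_2 ≅ Z^16.

∂_1: C_1 → C_0 sends each edge [p,q] (with p < q) to q − p.
The 8×24 boundary matrix has rank 7 and Smith normal form diag(1,1,1,1,1,1,1).

∂_2: C_2 → C_1 acts by ∂[p,q,r] = [q,r] − [p,r] + [p,q]. For instance
  ∂deg = eg − dg + de,
  ∂bfg = fg − bg + bf.
The resulting 24×16 matrix has rank 15, and its Smith normal form has invariant factors (1,1,1,1,1,1,1,1,1,1,1,1,1,1,1).

Reading off H_k = ker ∂_k / im ∂_{k+1}:

  H_0: rank C_0 − rank ∂_1 = 8 − 7 = 1, and the invariant factors of ∂_1 are all 1, so H_0 ≅ Z.
  H_1: rank ker ∂_1 − rank ∂_2 = (24 − 7) − 15 = 2, and the invariant factors of ∂_2 are all 1, so H_1 ≅ Z^2.
  H_2: rank ker ∂_2 − rank ∂_3 = (16 − 15) − 0 = 1, and there is no ∂_3, so H_2 ≅ Z.

H_0 = Z,  H_1 = Z^2,  H_2 = Z.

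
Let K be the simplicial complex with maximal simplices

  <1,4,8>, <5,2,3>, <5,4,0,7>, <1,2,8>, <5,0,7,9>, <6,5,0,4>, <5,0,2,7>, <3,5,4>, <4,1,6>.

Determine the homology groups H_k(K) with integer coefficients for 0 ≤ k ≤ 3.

H_0 = Z,  H_1 = Z,  H_2 = 0,  H_3 = 0.

Order the vertices as 0 < 1 < 2 < 3 < 4 < 5 < 6 < 7 < 8 < 9. Listing each simplex with vertices in this order, K has dimension 3 with simplices:

  0-simplices (10): [0], [1], [2], [3], [4], [5], [6], [7], [8], [9]
  1-simplices (24): (24 of them)
  2-simplices (18): [0,2,5], [0,2,7], [0,4,5], [0,4,6], [0,4,7], [0,5,6], [0,5,7], [0,5,9], [0,7,9], [1,2,8], [1,4,6], [1,4,8], [2,3,5], [2,5,7], [3,4,5], [4,5,6], [4,5,7], [5,7,9]
  3-simplices (4): [0,2,5,7], [0,4,5,6], [0,4,5,7], [0,5,7,9]

so the chain groups are C_0 ≅ Z^10, C_1 ≅ Z^24, C_2 ≅ Z^18, C_3 ≅ Z^4.

Boundary ∂_1: C_1 → C_0 maps an edge to its endpoints' difference, ∂[p,q] = q − p.
As a 10×24 matrix over Z this has rank 9, with invariant factors (1,1,1,1,1,1,1,1,1).

∂_2: C_2 → C_1 sends each 2-simplex [p,q,r] to [q,r] − [p,r] + [p,q]. For instance
  ∂[1,4,6] = [4,6] − [1,6] + [1,4],
  ∂[4,5,7] = [5,7] − [4,7] + [4,5].
The 24×18 boundary matrix has rank 14 and Smith normal form diag(1,1,1,1,1,1,1,1,1,1,1,1,1,1).

The boundary map ∂_3: C_3 → C_2 sends each 3-simplex σ to the alternating sum Σ_i (−1)^i (σ with its i-th vertex removed). For instance
  ∂[0,5,7,9] = [5,7,9] − [0,7,9] + [0,5,9] − [0,5,7],
  ∂[0,2,5,7] = [2,5,7] − [0,5,7] + [0,2,7] − [0,2,5].
As a 18×4 matrix over Z this has rank 4, with invariant factors (1,1,1,1).

From H_k ≅ ker(∂_k) / im(∂_{k+1}) we obtain:

  H_0: rank C_0 − rank ∂_1 = 10 − 9 = 1, and the invariant factors of ∂_1 are all 1, so H_0 ≅ Z.
  H_1: rank ker ∂_1 − rank ∂_2 = (24 − 9) − 14 = 1, and the invariant factors of ∂_2 are all 1, so H_1 ≅ Z.
  H_2: rank ker ∂_2 − rank ∂_3 = (18 − 14) − 4 = 0, and the invariant factors of ∂_3 are all 1, so H_2 ≅ 0.
  H_3: rank ker ∂_3 − rank ∂_4 = (4 − 4) − 0 = 0, and there is no ∂_4, so H_3 ≅ 0.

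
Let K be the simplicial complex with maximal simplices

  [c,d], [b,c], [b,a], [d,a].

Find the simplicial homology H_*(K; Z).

Fix the vertex order a < b < c < d and write every simplex with vertices in increasing order. Then dim K = 1 and the simplices of K are:

  0-simplices (4): a, b, c, d
  1-simplices (4): ab, ad, bc, cd

so the chain groups are C_0 ≅ Z^4, C_1 ≅ Z^4.

Boundary ∂_1: C_1 → C_0 maps an edge to its endpoints' difference, ∂[p,q] = q − p.
The 4×4 boundary matrix has rank 3 and Smith normal form diag(1,1,1).

Reading off H_k = ker ∂_k / im ∂_{k+1}:

  H_0: rank C_0 − rank ∂_1 = 4 − 3 = 1, and the invariant factors of ∂_1 are all 1, so H_0 ≅ Z.
  H_1: rank ker ∂_1 − rank ∂_2 = (4 − 3) − 0 = 1, and there is no ∂_2, so H_1 ≅ Z.

H_0 = Z,  H_1 = Z.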